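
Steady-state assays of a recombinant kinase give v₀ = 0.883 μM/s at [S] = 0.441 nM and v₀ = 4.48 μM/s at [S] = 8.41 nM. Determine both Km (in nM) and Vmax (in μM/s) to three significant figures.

Km = 2.45 nM; Vmax = 5.78 μM/s

In reciprocal form, 1/v = (Km/Vmax)·(1/[S]) + 1/Vmax. The two points give (1/[S], 1/v) = (2.268, 1.133) and (0.1189, 0.2232).
Slope = (1.133 − 0.2232)/(2.268 − 0.1189) = 0.4232; intercept = 1.133 − 0.4232×2.268 = 0.1729.
Vmax = 1/intercept = 5.78 μM/s; Km = slope × Vmax = 0.4232 × 5.78 = 2.45 nM.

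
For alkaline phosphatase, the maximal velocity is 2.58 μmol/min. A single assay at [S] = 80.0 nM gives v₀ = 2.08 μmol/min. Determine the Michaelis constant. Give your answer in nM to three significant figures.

19.2 nM

From v = Vmax[S]/(Km+[S]), Km = [S](Vmax − v)/v.
Km = 80.0 × (2.58 − 2.08) / 2.08 = 40.00/2.08 = 19.2 nM.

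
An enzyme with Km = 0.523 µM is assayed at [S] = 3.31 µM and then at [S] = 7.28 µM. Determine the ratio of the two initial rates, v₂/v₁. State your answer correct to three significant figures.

1.08

The fractional saturations are [S]/(Km+[S]) = 3.31/3.833 = 0.8636 and 7.28/7.803 = 0.9330.
v₂/v₁ is just their ratio: 0.9330/0.8636 = 1.08.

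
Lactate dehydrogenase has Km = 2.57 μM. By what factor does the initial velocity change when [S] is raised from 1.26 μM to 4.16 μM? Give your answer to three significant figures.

The fractional saturations are [S]/(Km+[S]) = 1.26/3.830 = 0.3290 and 4.16/6.730 = 0.6181.
v₂/v₁ is just their ratio: 0.6181/0.3290 = 1.88.

1.88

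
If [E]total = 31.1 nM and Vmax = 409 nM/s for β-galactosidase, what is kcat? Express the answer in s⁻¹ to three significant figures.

kcat = Vmax/[E]total = 409 nM/s / 31.1 nM = 13.2 s⁻¹.

13.2 s⁻¹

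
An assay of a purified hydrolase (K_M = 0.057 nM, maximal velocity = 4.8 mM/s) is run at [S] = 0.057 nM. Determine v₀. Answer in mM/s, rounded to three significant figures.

[S]/(Km+[S]) = 0.057/0.1140 = 0.5000, the fractional saturation.
v = 0.5000 × Vmax = 0.5000 × 4.8 = 2.40 mM/s.

2.40 mM/s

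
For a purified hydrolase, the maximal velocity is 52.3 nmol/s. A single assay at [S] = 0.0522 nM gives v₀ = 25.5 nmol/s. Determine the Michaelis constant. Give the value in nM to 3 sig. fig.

0.0549 nM

From v = Vmax[S]/(Km+[S]), Km = [S](Vmax − v)/v.
Km = 0.0522 × (52.3 − 25.5) / 25.5 = 1.399/25.5 = 0.0549 nM.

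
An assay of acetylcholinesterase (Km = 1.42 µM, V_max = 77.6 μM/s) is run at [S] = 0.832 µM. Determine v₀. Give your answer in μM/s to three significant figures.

v = Vmax·[S]/(Km + [S]) = 77.6 × 0.832 / (1.42 + 0.832)
  = 64.56 / 2.252 = 28.7 μM/s.

28.7 μM/s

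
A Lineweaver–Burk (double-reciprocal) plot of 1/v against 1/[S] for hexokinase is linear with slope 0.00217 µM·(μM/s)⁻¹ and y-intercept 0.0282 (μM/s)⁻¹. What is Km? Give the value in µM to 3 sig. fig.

0.0770 µM

y-intercept = 1/Vmax ⇒ Vmax = 35.5 μM/s; slope = Km/Vmax ⇒ Km = slope × Vmax.
Km = 0.00217 × 35.5 = 0.0770 µM.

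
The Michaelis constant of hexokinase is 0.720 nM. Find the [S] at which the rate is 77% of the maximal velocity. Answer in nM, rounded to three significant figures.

2.41 nM

v/Vmax = [S]/(Km+[S]) = 0.77, so [S] = Km·0.77/(1 − 0.77) = 0.720 × 3.348.
[S] = 2.41 nM.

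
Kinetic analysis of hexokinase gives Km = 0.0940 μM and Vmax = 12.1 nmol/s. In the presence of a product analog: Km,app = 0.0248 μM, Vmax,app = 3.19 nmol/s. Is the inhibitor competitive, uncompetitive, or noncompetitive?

uncompetitive

Both Km and Vmax decrease by the same factor (~3.79-fold) — characteristic of uncompetitive inhibition.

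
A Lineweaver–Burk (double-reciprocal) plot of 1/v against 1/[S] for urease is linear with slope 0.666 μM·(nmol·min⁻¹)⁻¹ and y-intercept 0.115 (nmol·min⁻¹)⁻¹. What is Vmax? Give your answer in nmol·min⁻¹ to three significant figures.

8.70 nmol·min⁻¹

The y-intercept of a Lineweaver–Burk plot equals 1/Vmax, so Vmax = 1/0.115 = 8.70 nmol·min⁻¹.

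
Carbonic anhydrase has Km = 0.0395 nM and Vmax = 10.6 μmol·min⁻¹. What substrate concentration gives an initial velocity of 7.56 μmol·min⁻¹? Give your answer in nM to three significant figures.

Rearranging v = Vmax[S]/(Km+[S]) gives [S] = Km·v/(Vmax − v).
[S] = 0.0395 × 7.56 / (10.6 − 7.56) = 0.2986/3.040 = 0.0982 nM.

0.0982 nM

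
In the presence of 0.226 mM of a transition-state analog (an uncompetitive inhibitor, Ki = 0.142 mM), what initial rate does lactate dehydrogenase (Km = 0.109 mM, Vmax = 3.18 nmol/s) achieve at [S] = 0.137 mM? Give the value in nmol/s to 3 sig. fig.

α = 1 + [I]/Ki = 1 + 0.226/0.142 = 2.592.
For an uncompetitive inhibitor, both parameters are divided by α, giving Vmax/α and Km/α: Km,app = 0.0421 mM, Vmax,app = 1.23 nmol/s.
v = Vmax,app·[S]/(Km,app + [S]) = 1.23 × 0.137/(0.0421 + 0.137) = 0.939 nmol/s.

0.939 nmol/s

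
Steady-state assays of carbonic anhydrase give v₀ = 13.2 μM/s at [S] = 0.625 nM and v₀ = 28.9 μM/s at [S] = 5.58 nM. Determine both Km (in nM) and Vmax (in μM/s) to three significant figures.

From v = Vmax[S]/(Km+[S]), each point gives Vmax = v(Km+[S])/[S].
Equating: 13.2(Km+0.625)/0.625 = 28.9(Km+5.58)/5.58.
21.12·Km + 13.2 = 5.179·Km + 28.9, so (21.12 − 5.179)·Km = 28.9 − 13.2.
Km = 15.70/15.94 = 0.985 nM; then Vmax = 13.2(0.985+0.625)/0.625 = 34.0 μM/s.

Km = 0.985 nM; Vmax = 34.0 μM/s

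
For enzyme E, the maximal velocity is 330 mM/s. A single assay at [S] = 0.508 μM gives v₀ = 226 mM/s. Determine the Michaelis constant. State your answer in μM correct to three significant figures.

0.234 μM

v/Vmax = 226/330 = 0.6848 = [S]/(Km+[S]).
So Km + [S] = [S]/0.6848 = 0.7418 μM, giving Km = 0.7418 − 0.508 = 0.234 μM.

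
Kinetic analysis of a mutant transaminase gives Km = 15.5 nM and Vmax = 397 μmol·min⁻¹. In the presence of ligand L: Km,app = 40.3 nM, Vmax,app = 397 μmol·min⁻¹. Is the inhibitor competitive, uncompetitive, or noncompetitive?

competitive

Km increases (15.5 → 40.3 nM) while Vmax is unchanged — the hallmark of competitive inhibition.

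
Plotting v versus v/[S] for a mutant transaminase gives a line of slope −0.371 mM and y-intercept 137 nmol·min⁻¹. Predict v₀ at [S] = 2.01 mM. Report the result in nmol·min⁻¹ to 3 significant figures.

116 nmol·min⁻¹

In the Eadie–Hofstee form v = Vmax − Km·(v/[S]), the slope is −Km and the intercept is Vmax, so Km = 0.371 mM and Vmax = 137 nmol·min⁻¹.
v = 137 × 2.01/(0.371 + 2.01) = 116 nmol·min⁻¹.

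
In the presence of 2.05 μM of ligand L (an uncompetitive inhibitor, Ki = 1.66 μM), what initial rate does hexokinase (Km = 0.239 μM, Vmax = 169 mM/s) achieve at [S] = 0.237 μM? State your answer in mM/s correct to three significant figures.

With α = 1 + [I]/Ki = 1 + 2.05/1.66 = 2.235, the uncompetitive rate law is v = (Vmax/α)·[S] / (Km/α + [S]).
v = (169/2.235)×0.237 / (0.239/2.235 + 0.237) = 17.92/0.3439 = 52.1 mM/s.

52.1 mM/s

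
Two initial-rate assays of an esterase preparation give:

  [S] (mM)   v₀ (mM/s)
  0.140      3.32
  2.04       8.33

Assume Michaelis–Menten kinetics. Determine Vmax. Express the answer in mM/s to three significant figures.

9.37 mM/s

From v = Vmax[S]/(Km+[S]), each point gives Vmax = v(Km+[S])/[S].
Equating: 3.32(Km+0.140)/0.140 = 8.33(Km+2.04)/2.04.
23.71·Km + 3.32 = 4.083·Km + 8.33, so (23.71 − 4.083)·Km = 8.33 − 3.32.
Km = 5.010/19.63 = 0.255 mM; then Vmax = 3.32(0.255+0.140)/0.140 = 9.37 mM/s.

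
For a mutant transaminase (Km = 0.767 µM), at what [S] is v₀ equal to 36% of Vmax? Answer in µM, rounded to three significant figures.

0.431 µM

v/Vmax = [S]/(Km+[S]) = 0.36, so [S] = Km·0.36/(1 − 0.36) = 0.767 × 0.5625.
[S] = 0.431 µM.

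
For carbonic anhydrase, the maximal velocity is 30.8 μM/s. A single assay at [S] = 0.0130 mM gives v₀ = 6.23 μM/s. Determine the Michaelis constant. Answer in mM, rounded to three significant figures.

0.0513 mM

From v = Vmax[S]/(Km+[S]), Km = [S](Vmax − v)/v.
Km = 0.0130 × (30.8 − 6.23) / 6.23 = 0.3194/6.23 = 0.0513 mM.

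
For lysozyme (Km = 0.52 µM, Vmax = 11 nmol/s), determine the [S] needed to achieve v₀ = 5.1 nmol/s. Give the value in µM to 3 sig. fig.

The required fractional saturation is v/Vmax = 5.1/11 = 0.4636.
Then [S]/(Km+[S]) = 0.4636 ⇒ [S] = 0.52 × 0.4636/(1 − 0.4636) = 0.449 µM.

0.449 µM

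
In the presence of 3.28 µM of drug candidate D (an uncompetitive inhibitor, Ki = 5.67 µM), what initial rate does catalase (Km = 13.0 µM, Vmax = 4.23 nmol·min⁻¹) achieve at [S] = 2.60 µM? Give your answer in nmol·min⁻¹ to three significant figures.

0.643 nmol·min⁻¹

With α = 1 + [I]/Ki = 1 + 3.28/5.67 = 1.578, the uncompetitive rate law is v = (Vmax/α)·[S] / (Km/α + [S]).
v = (4.23/1.578)×2.60 / (13.0/1.578 + 2.60) = 6.967/10.84 = 0.643 nmol·min⁻¹.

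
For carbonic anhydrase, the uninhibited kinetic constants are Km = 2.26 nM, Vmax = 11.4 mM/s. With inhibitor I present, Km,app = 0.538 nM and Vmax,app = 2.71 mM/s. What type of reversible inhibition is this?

uncompetitive

Both Km and Vmax decrease by the same factor (~4.20-fold) — characteristic of uncompetitive inhibition.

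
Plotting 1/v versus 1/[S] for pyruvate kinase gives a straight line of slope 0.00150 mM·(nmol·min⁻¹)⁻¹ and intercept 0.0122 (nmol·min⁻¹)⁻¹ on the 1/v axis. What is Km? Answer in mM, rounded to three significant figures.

0.123 mM

y-intercept = 1/Vmax ⇒ Vmax = 82.0 nmol·min⁻¹; slope = Km/Vmax ⇒ Km = slope × Vmax.
Km = 0.00150 × 82.0 = 0.123 mM.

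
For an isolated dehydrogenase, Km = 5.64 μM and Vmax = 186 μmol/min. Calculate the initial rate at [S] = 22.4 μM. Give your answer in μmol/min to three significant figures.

v = Vmax·[S]/(Km + [S]) = 186 × 22.4 / (5.64 + 22.4)
  = 4166 / 28.04 = 149 μmol/min.

149 μmol/min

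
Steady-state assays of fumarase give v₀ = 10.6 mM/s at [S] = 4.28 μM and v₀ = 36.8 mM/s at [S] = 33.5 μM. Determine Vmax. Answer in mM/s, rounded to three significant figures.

57.7 mM/s

From v = Vmax[S]/(Km+[S]), each point gives Vmax = v(Km+[S])/[S].
Equating: 10.6(Km+4.28)/4.28 = 36.8(Km+33.5)/33.5.
2.477·Km + 10.6 = 1.099·Km + 36.8, so (2.477 − 1.099)·Km = 36.8 − 10.6.
Km = 26.20/1.378 = 19.0 μM; then Vmax = 10.6(19.0+4.28)/4.28 = 57.7 mM/s.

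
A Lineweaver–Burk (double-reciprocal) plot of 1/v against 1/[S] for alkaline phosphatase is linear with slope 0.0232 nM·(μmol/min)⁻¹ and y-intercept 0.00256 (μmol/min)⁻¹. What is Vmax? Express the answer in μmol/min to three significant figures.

391 μmol/min

The y-intercept of a Lineweaver–Burk plot equals 1/Vmax, so Vmax = 1/0.00256 = 391 μmol/min.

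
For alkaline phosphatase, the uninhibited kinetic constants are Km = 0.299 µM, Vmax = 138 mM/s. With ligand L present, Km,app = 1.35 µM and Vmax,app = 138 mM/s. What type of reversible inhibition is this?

Km increases (0.299 → 1.35 µM) while Vmax is unchanged — the hallmark of competitive inhibition.

competitive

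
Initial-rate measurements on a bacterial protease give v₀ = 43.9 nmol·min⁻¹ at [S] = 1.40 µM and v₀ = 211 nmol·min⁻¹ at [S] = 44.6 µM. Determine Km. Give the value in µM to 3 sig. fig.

6.28 µM

From v = Vmax[S]/(Km+[S]), each point gives Vmax = v(Km+[S])/[S].
Equating: 43.9(Km+1.40)/1.40 = 211(Km+44.6)/44.6.
31.36·Km + 43.9 = 4.731·Km + 211, so (31.36 − 4.731)·Km = 211 − 43.9.
Km = 167.1/26.63 = 6.28 µM; then Vmax = 43.9(6.28+1.40)/1.40 = 241 nmol·min⁻¹.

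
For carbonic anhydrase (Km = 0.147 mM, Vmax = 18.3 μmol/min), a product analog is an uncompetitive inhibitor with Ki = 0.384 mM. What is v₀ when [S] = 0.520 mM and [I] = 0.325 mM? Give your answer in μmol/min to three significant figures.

With α = 1 + [I]/Ki = 1 + 0.325/0.384 = 1.846, the uncompetitive rate law is v = (Vmax/α)·[S] / (Km/α + [S]).
v = (18.3/1.846)×0.520 / (0.147/1.846 + 0.520) = 5.154/0.5996 = 8.60 μmol/min.

8.60 μmol/min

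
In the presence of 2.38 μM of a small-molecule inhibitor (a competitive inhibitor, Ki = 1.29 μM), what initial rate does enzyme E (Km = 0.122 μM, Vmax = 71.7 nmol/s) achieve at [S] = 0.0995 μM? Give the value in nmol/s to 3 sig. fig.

16.0 nmol/s

With α = 1 + [I]/Ki = 1 + 2.38/1.29 = 2.845, the competitive rate law is v = Vmax[S] / (αKm + [S]).
v = 71.7×0.0995 / (2.845×0.122 + 0.0995) = 7.134/0.4466 = 16.0 nmol/s.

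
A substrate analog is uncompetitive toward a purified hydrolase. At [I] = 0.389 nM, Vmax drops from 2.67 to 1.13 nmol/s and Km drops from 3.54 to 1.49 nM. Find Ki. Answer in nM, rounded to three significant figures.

Uncompetitive: Vmax,app = Vmax/α (and Km,app = Km/α) with α = 1 + [I]/Ki.
α = Vmax/Vmax,app = 2.67/1.13 = 2.363.
Since α = 1 + [I]/Ki, [I]/Ki = 2.363 − 1 = 1.363 and Ki = 0.389/1.363 = 0.285 nM.

0.285 nM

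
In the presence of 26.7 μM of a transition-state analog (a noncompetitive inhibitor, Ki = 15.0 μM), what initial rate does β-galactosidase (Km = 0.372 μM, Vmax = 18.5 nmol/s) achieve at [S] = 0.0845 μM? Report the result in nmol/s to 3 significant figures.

1.23 nmol/s

α = 1 + [I]/Ki = 1 + 26.7/15.0 = 2.780.
For a noncompetitive inhibitor, Vmax is reduced to Vmax/α while Km is unchanged: Km,app = 0.372 μM, Vmax,app = 6.65 nmol/s.
v = Vmax,app·[S]/(Km,app + [S]) = 6.65 × 0.0845/(0.372 + 0.0845) = 1.23 nmol/s.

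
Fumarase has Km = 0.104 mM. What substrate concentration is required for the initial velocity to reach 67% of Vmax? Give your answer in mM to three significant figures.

v/Vmax = [S]/(Km+[S]) = 0.67, so [S] = Km·0.67/(1 − 0.67) = 0.104 × 2.030.
[S] = 0.211 mM.

0.211 mM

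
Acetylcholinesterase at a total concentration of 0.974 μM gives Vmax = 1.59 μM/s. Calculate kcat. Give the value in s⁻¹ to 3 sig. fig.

kcat = Vmax/[E]total = 1.59 μM/s / 0.974 μM = 1.63 s⁻¹.

1.63 s⁻¹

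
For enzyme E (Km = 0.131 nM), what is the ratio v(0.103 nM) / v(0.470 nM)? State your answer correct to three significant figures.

Since Vmax cancels, v₂/v₁ = [S]₂(Km+[S]₁) / [S]₁(Km+[S]₂).
= 0.103×(0.131+0.470) / (0.470×(0.131+0.103)) = 0.06190/0.1100 = 0.563.

0.563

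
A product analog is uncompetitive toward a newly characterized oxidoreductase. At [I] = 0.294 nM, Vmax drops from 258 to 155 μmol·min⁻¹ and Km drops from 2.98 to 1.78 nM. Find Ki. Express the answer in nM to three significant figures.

Uncompetitive: Vmax,app = Vmax/α (and Km,app = Km/α) with α = 1 + [I]/Ki.
α = Vmax/Vmax,app = 258/155 = 1.665.
Ki = [I]/(α − 1) = 0.294/0.6645 = 0.442 nM.

0.442 nM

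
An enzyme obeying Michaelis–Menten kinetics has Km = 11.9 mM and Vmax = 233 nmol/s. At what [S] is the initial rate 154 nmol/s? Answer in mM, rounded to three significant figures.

Rearranging v = Vmax[S]/(Km+[S]) gives [S] = Km·v/(Vmax − v).
[S] = 11.9 × 154 / (233 − 154) = 1833/79.00 = 23.2 mM.

23.2 mM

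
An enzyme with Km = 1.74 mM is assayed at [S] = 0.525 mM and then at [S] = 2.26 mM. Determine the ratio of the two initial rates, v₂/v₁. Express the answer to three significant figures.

2.44

The fractional saturations are [S]/(Km+[S]) = 0.525/2.265 = 0.2318 and 2.26/4.000 = 0.5650.
v₂/v₁ is just their ratio: 0.5650/0.2318 = 2.44.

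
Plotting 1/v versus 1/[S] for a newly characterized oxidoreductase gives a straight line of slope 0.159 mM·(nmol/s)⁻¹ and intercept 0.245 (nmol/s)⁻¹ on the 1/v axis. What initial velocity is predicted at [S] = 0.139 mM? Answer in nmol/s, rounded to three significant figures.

0.720 nmol/s

The y-intercept is 1/Vmax, so Vmax = 1/0.245 = 4.08 nmol/s.
The slope is Km/Vmax, so Km = 0.159 × 4.08 = 0.649 mM.
Then v = 4.08 × 0.139/(0.649 + 0.139) = 0.720 nmol/s.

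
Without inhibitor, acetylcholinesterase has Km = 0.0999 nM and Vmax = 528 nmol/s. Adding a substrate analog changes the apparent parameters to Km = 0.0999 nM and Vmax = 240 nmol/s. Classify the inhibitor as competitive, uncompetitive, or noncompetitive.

Vmax decreases (528 → 240 nmol/s) while Km is unchanged — pure noncompetitive inhibition.

noncompetitive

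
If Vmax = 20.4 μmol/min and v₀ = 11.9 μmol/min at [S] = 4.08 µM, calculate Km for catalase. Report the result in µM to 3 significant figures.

2.91 µM

v/Vmax = 11.9/20.4 = 0.5833 = [S]/(Km+[S]).
So Km + [S] = [S]/0.5833 = 6.994 µM, giving Km = 6.994 − 4.08 = 2.91 µM.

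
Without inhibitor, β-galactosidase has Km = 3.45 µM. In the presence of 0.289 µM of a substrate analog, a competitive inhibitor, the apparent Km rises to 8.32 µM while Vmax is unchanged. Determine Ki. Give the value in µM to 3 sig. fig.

0.205 µM

Competitive: Km,app = α·Km with α = 1 + [I]/Ki.
α = Km,app/Km = 8.32/3.45 = 2.412.
Ki = [I]/(α − 1) = 0.289/1.412 = 0.205 µM.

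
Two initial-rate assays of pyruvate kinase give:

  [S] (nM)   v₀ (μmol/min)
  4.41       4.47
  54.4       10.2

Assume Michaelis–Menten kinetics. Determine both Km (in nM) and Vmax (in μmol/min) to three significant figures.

In reciprocal form, 1/v = (Km/Vmax)·(1/[S]) + 1/Vmax. The two points give (1/[S], 1/v) = (0.2268, 0.2237) and (0.01838, 0.09804).
Slope = (0.2237 − 0.09804)/(0.2268 − 0.01838) = 0.6031; intercept = 0.2237 − 0.6031×0.2268 = 0.08695.
Vmax = 1/intercept = 11.5 μmol/min; Km = slope × Vmax = 0.6031 × 11.5 = 6.94 nM.

Km = 6.94 nM; Vmax = 11.5 μmol/min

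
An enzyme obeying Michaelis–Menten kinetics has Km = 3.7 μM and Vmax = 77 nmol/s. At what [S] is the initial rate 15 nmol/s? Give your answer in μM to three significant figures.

0.895 μM

Rearranging v = Vmax[S]/(Km+[S]) gives [S] = Km·v/(Vmax − v).
[S] = 3.7 × 15 / (77 − 15) = 55.50/62.00 = 0.895 μM.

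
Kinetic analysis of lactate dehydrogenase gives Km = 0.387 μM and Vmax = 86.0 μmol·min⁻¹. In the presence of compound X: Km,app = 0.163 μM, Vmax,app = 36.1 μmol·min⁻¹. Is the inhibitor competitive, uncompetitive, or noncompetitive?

uncompetitive

Both Km and Vmax decrease by the same factor (~2.38-fold) — characteristic of uncompetitive inhibition.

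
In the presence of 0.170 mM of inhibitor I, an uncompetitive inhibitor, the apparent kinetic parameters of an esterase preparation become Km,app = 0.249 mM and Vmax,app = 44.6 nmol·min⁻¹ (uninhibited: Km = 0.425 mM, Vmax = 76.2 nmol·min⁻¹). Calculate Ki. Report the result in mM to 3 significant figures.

0.240 mM

Uncompetitive: Vmax,app = Vmax/α (and Km,app = Km/α) with α = 1 + [I]/Ki.
α = Vmax/Vmax,app = 76.2/44.6 = 1.709.
Ki = [I]/(α − 1) = 0.170/0.7085 = 0.240 mM.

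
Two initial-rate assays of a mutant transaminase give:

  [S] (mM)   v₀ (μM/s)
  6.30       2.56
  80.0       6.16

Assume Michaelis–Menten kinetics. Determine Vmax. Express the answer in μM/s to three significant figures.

In reciprocal form, 1/v = (Km/Vmax)·(1/[S]) + 1/Vmax. The two points give (1/[S], 1/v) = (0.1587, 0.3906) and (0.01250, 0.1623).
Slope = (0.3906 − 0.1623)/(0.1587 − 0.01250) = 1.561; intercept = 0.3906 − 1.561×0.1587 = 0.1428.
Vmax = 1/intercept = 7.00 μM/s; Km = slope × Vmax = 1.561 × 7.00 = 10.9 mM.

7.00 μM/s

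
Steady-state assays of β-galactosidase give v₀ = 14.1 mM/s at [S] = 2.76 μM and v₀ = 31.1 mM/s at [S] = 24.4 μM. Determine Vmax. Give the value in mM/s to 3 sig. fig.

36.8 mM/s

In reciprocal form, 1/v = (Km/Vmax)·(1/[S]) + 1/Vmax. The two points give (1/[S], 1/v) = (0.3623, 0.07092) and (0.04098, 0.03215).
Slope = (0.07092 − 0.03215)/(0.3623 − 0.04098) = 0.1206; intercept = 0.07092 − 0.1206×0.3623 = 0.02721.
Vmax = 1/intercept = 36.8 mM/s; Km = slope × Vmax = 0.1206 × 36.8 = 4.43 μM.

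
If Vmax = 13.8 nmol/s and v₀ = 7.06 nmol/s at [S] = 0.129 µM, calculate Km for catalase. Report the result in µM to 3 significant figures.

0.123 µM

v/Vmax = 7.06/13.8 = 0.5116 = [S]/(Km+[S]).
So Km + [S] = [S]/0.5116 = 0.2522 µM, giving Km = 0.2522 − 0.129 = 0.123 µM.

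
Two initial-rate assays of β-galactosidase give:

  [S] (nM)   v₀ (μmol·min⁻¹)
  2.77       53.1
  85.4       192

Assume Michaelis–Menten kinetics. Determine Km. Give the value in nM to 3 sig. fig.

8.21 nM

In reciprocal form, 1/v = (Km/Vmax)·(1/[S]) + 1/Vmax. The two points give (1/[S], 1/v) = (0.3610, 0.01883) and (0.01171, 0.005208).
Slope = (0.01883 − 0.005208)/(0.3610 − 0.01171) = 0.03900; intercept = 0.01883 − 0.03900×0.3610 = 0.004752.
Vmax = 1/intercept = 210 μmol·min⁻¹; Km = slope × Vmax = 0.03900 × 210 = 8.21 nM.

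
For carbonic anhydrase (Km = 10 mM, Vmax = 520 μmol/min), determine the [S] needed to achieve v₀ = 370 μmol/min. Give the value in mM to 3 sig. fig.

24.7 mM

Rearranging v = Vmax[S]/(Km+[S]) gives [S] = Km·v/(Vmax − v).
[S] = 10 × 370 / (520 − 370) = 3700/150.0 = 24.7 mM.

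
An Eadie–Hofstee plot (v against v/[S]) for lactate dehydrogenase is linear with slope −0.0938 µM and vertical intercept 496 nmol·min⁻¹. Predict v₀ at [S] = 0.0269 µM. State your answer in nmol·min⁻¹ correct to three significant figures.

111 nmol·min⁻¹

In the Eadie–Hofstee form v = Vmax − Km·(v/[S]), the slope is −Km and the intercept is Vmax, so Km = 0.0938 µM and Vmax = 496 nmol·min⁻¹.
v = 496 × 0.0269/(0.0938 + 0.0269) = 111 nmol·min⁻¹.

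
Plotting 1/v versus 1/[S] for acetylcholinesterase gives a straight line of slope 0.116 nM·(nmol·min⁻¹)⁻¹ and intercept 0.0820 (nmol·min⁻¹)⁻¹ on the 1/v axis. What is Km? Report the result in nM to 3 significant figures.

y-intercept = 1/Vmax ⇒ Vmax = 12.2 nmol·min⁻¹; slope = Km/Vmax ⇒ Km = slope × Vmax.
Km = 0.116 × 12.2 = 1.41 nM.

1.41 nM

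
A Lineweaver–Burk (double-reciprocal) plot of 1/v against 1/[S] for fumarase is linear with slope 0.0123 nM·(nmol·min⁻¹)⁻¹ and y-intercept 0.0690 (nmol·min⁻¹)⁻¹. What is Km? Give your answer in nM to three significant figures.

y-intercept = 1/Vmax ⇒ Vmax = 14.5 nmol·min⁻¹; slope = Km/Vmax ⇒ Km = slope × Vmax.
Km = 0.0123 × 14.5 = 0.178 nM.

0.178 nM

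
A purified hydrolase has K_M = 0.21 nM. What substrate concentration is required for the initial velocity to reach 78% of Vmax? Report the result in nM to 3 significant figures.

0.745 nM

v/Vmax = [S]/(Km+[S]) = 0.78, so [S] = Km·0.78/(1 − 0.78) = 0.21 × 3.545.
[S] = 0.745 nM.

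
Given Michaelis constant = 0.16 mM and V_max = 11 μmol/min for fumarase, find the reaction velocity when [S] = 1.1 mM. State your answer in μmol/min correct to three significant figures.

9.60 μmol/min

[S]/(Km+[S]) = 1.1/1.260 = 0.8730, the fractional saturation.
v = 0.8730 × Vmax = 0.8730 × 11 = 9.60 μmol/min.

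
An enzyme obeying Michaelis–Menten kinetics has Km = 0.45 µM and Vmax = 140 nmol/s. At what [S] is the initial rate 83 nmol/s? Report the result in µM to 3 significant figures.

0.655 µM

The required fractional saturation is v/Vmax = 83/140 = 0.5929.
Then [S]/(Km+[S]) = 0.5929 ⇒ [S] = 0.45 × 0.5929/(1 − 0.5929) = 0.655 µM.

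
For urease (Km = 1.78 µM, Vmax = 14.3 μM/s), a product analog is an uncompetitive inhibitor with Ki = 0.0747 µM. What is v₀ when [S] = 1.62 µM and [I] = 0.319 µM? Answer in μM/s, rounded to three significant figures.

2.25 μM/s

α = 1 + [I]/Ki = 1 + 0.319/0.0747 = 5.270.
For an uncompetitive inhibitor, both parameters are divided by α, giving Vmax/α and Km/α: Km,app = 0.338 µM, Vmax,app = 2.71 μM/s.
v = Vmax,app·[S]/(Km,app + [S]) = 2.71 × 1.62/(0.338 + 1.62) = 2.25 μM/s.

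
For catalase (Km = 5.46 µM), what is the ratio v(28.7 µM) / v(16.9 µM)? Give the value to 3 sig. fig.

Since Vmax cancels, v₂/v₁ = [S]₂(Km+[S]₁) / [S]₁(Km+[S]₂).
= 28.7×(5.46+16.9) / (16.9×(5.46+28.7)) = 641.7/577.3 = 1.11.

1.11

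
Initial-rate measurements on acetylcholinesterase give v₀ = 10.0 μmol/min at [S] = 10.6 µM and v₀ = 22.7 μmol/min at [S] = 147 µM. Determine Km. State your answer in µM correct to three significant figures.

In reciprocal form, 1/v = (Km/Vmax)·(1/[S]) + 1/Vmax. The two points give (1/[S], 1/v) = (0.09434, 0.1000) and (0.006803, 0.04405).
Slope = (0.1000 − 0.04405)/(0.09434 − 0.006803) = 0.6391; intercept = 0.1000 − 0.6391×0.09434 = 0.03971.
Vmax = 1/intercept = 25.2 μmol/min; Km = slope × Vmax = 0.6391 × 25.2 = 16.1 µM.

16.1 µM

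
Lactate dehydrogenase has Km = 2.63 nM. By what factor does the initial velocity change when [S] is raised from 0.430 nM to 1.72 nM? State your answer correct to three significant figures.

2.81

The fractional saturations are [S]/(Km+[S]) = 0.430/3.060 = 0.1405 and 1.72/4.350 = 0.3954.
v₂/v₁ is just their ratio: 0.3954/0.1405 = 2.81.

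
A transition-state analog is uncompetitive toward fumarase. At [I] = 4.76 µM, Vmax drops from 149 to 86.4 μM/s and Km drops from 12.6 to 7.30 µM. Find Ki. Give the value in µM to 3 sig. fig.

6.57 µM

Uncompetitive: Vmax,app = Vmax/α (and Km,app = Km/α) with α = 1 + [I]/Ki.
α = Vmax/Vmax,app = 149/86.4 = 1.725.
Since α = 1 + [I]/Ki, [I]/Ki = 1.725 − 1 = 0.7245 and Ki = 4.76/0.7245 = 6.57 µM.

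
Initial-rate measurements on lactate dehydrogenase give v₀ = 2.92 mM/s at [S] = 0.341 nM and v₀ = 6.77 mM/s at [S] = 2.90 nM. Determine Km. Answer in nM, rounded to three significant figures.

0.618 nM

From v = Vmax[S]/(Km+[S]), each point gives Vmax = v(Km+[S])/[S].
Equating: 2.92(Km+0.341)/0.341 = 6.77(Km+2.90)/2.90.
8.563·Km + 2.92 = 2.334·Km + 6.77, so (8.563 − 2.334)·Km = 6.77 − 2.92.
Km = 3.850/6.229 = 0.618 nM; then Vmax = 2.92(0.618+0.341)/0.341 = 8.21 mM/s.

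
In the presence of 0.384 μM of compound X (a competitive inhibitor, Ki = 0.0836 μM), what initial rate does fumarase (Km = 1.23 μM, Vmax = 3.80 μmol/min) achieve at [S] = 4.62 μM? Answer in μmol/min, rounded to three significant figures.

With α = 1 + [I]/Ki = 1 + 0.384/0.0836 = 5.593, the competitive rate law is v = Vmax[S] / (αKm + [S]).
v = 3.80×4.62 / (5.593×1.23 + 4.62) = 17.56/11.50 = 1.53 μmol/min.

1.53 μmol/min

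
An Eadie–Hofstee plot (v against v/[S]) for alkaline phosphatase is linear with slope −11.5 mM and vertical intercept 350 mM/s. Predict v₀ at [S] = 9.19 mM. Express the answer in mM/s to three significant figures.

In the Eadie–Hofstee form v = Vmax − Km·(v/[S]), the slope is −Km and the intercept is Vmax, so Km = 11.5 mM and Vmax = 350 mM/s.
v = 350 × 9.19/(11.5 + 9.19) = 155 mM/s.

155 mM/s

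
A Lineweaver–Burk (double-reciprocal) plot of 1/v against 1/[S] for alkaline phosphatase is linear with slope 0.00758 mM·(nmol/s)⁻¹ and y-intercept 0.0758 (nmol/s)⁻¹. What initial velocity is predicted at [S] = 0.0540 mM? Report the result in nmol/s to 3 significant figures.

The y-intercept is 1/Vmax, so Vmax = 1/0.0758 = 13.2 nmol/s.
The slope is Km/Vmax, so Km = 0.00758 × 13.2 = 0.100 mM.
Then v = 13.2 × 0.0540/(0.100 + 0.0540) = 4.63 nmol/s.

4.63 nmol/s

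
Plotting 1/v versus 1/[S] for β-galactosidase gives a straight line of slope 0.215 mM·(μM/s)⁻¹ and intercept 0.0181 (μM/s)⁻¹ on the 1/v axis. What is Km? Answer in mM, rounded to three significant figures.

y-intercept = 1/Vmax ⇒ Vmax = 55.2 μM/s; slope = Km/Vmax ⇒ Km = slope × Vmax.
Km = 0.215 × 55.2 = 11.9 mM.

11.9 mM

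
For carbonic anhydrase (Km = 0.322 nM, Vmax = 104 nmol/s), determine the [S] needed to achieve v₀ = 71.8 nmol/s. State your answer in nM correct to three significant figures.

0.718 nM

Rearranging v = Vmax[S]/(Km+[S]) gives [S] = Km·v/(Vmax − v).
[S] = 0.322 × 71.8 / (104 − 71.8) = 23.12/32.20 = 0.718 nM.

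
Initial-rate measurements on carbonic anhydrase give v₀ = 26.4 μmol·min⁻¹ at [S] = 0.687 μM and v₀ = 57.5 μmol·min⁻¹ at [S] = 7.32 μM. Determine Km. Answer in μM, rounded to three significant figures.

1.02 μM

In reciprocal form, 1/v = (Km/Vmax)·(1/[S]) + 1/Vmax. The two points give (1/[S], 1/v) = (1.456, 0.03788) and (0.1366, 0.01739).
Slope = (0.03788 − 0.01739)/(1.456 − 0.1366) = 0.01553; intercept = 0.03788 − 0.01553×1.456 = 0.01527.
Vmax = 1/intercept = 65.5 μmol·min⁻¹; Km = slope × Vmax = 0.01553 × 65.5 = 1.02 μM.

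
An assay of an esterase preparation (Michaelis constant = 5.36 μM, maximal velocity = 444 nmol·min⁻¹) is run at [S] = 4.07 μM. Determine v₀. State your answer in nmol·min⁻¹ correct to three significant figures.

v = Vmax·[S]/(Km + [S]) = 444 × 4.07 / (5.36 + 4.07)
  = 1807 / 9.430 = 192 nmol·min⁻¹.

192 nmol·min⁻¹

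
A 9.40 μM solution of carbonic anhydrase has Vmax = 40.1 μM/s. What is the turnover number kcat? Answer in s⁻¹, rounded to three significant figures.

kcat = Vmax/[E]total = 40.1 μM/s / 9.40 μM = 4.27 s⁻¹.

4.27 s⁻¹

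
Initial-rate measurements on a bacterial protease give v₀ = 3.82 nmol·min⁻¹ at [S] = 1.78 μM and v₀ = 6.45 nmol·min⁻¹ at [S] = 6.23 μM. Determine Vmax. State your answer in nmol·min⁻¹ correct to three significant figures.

From v = Vmax[S]/(Km+[S]), each point gives Vmax = v(Km+[S])/[S].
Equating: 3.82(Km+1.78)/1.78 = 6.45(Km+6.23)/6.23.
2.146·Km + 3.82 = 1.035·Km + 6.45, so (2.146 − 1.035)·Km = 6.45 − 3.82.
Km = 2.630/1.111 = 2.37 μM; then Vmax = 3.82(2.37+1.78)/1.78 = 8.90 nmol·min⁻¹.

8.90 nmol·min⁻¹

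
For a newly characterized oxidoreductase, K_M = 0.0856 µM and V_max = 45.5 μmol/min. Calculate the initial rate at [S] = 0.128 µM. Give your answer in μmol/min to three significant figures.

v = Vmax·[S]/(Km + [S]) = 45.5 × 0.128 / (0.0856 + 0.128)
  = 5.824 / 0.2136 = 27.3 μmol/min.

27.3 μmol/min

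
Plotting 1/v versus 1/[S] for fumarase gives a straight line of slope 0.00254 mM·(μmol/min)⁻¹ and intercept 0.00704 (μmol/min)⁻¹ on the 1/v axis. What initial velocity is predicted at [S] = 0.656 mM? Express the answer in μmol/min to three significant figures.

91.6 μmol/min

The y-intercept is 1/Vmax, so Vmax = 1/0.00704 = 142 μmol/min.
The slope is Km/Vmax, so Km = 0.00254 × 142 = 0.361 mM.
Then v = 142 × 0.656/(0.361 + 0.656) = 91.6 μmol/min.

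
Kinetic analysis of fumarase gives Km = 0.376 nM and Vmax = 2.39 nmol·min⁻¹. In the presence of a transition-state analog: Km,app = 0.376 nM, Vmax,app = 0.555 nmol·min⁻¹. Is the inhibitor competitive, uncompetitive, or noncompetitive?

Vmax decreases (2.39 → 0.555 nmol·min⁻¹) while Km is unchanged — pure noncompetitive inhibition.

noncompetitive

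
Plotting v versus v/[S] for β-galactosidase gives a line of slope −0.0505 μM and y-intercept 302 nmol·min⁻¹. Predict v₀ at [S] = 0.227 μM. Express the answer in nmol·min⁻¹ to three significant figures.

In the Eadie–Hofstee form v = Vmax − Km·(v/[S]), the slope is −Km and the intercept is Vmax, so Km = 0.0505 μM and Vmax = 302 nmol·min⁻¹.
v = 302 × 0.227/(0.0505 + 0.227) = 247 nmol·min⁻¹.

247 nmol·min⁻¹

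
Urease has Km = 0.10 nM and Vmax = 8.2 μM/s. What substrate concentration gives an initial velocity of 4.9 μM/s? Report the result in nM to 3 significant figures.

Rearranging v = Vmax[S]/(Km+[S]) gives [S] = Km·v/(Vmax − v).
[S] = 0.10 × 4.9 / (8.2 − 4.9) = 0.4900/3.300 = 0.148 nM.

0.148 nM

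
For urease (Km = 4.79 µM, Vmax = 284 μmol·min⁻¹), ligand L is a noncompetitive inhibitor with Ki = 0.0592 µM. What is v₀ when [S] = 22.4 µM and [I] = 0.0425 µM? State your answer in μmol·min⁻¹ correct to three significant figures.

136 μmol·min⁻¹

α = 1 + [I]/Ki = 1 + 0.0425/0.0592 = 1.718.
For a noncompetitive inhibitor, Vmax is reduced to Vmax/α while Km is unchanged: Km,app = 4.79 µM, Vmax,app = 165 μmol·min⁻¹.
v = Vmax,app·[S]/(Km,app + [S]) = 165 × 22.4/(4.79 + 22.4) = 136 μmol·min⁻¹.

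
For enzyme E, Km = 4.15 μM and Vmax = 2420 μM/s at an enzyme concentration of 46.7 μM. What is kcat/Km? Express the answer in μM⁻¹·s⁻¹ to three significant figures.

12.5 μM⁻¹·s⁻¹

kcat = Vmax/[E]total = 2420/46.7 = 51.8 s⁻¹.
kcat/Km = 51.8/4.15 = 12.5 μM⁻¹·s⁻¹.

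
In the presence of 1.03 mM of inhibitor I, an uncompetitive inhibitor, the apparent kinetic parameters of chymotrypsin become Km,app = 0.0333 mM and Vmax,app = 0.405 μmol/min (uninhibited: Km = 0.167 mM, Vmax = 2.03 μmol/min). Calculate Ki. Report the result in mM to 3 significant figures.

Uncompetitive: Vmax,app = Vmax/α (and Km,app = Km/α) with α = 1 + [I]/Ki.
α = Vmax/Vmax,app = 2.03/0.405 = 5.012.
Since α = 1 + [I]/Ki, [I]/Ki = 5.012 − 1 = 4.012 and Ki = 1.03/4.012 = 0.257 mM.

0.257 mM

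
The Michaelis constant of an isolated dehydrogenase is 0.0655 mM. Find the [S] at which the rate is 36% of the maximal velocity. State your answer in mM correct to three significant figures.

0.0368 mM

v/Vmax = [S]/(Km+[S]) = 0.36, so [S] = Km·0.36/(1 − 0.36) = 0.0655 × 0.5625.
[S] = 0.0368 mM.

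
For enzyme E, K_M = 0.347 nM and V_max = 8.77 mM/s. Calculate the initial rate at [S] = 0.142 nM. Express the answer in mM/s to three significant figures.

[S]/(Km+[S]) = 0.142/0.4890 = 0.2904, the fractional saturation.
v = 0.2904 × Vmax = 0.2904 × 8.77 = 2.55 mM/s.

2.55 mM/s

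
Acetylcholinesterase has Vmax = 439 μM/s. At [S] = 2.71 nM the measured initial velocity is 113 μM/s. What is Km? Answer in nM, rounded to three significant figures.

7.82 nM

v/Vmax = 113/439 = 0.2574 = [S]/(Km+[S]).
So Km + [S] = [S]/0.2574 = 10.53 nM, giving Km = 10.53 − 2.71 = 7.82 nM.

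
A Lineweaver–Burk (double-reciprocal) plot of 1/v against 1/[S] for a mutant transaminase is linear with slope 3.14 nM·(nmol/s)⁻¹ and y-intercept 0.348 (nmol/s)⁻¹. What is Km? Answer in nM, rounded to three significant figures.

9.02 nM

y-intercept = 1/Vmax ⇒ Vmax = 2.87 nmol/s; slope = Km/Vmax ⇒ Km = slope × Vmax.
Km = 3.14 × 2.87 = 9.02 nM.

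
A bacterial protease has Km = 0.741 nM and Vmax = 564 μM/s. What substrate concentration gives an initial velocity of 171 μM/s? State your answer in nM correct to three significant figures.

0.322 nM

Rearranging v = Vmax[S]/(Km+[S]) gives [S] = Km·v/(Vmax − v).
[S] = 0.741 × 171 / (564 − 171) = 126.7/393.0 = 0.322 nM.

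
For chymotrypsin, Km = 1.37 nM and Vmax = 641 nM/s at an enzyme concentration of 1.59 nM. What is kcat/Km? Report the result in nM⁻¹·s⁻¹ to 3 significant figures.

kcat = Vmax/[E]total = 641/1.59 = 403 s⁻¹.
kcat/Km = 403/1.37 = 294 nM⁻¹·s⁻¹.

294 nM⁻¹·s⁻¹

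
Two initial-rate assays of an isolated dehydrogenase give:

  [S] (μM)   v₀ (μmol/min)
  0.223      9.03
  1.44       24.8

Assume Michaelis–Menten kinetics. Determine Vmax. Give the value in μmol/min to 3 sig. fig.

In reciprocal form, 1/v = (Km/Vmax)·(1/[S]) + 1/Vmax. The two points give (1/[S], 1/v) = (4.484, 0.1107) and (0.6944, 0.04032).
Slope = (0.1107 − 0.04032)/(4.484 − 0.6944) = 0.01858; intercept = 0.1107 − 0.01858×4.484 = 0.02742.
Vmax = 1/intercept = 36.5 μmol/min; Km = slope × Vmax = 0.01858 × 36.5 = 0.678 μM.

36.5 μmol/min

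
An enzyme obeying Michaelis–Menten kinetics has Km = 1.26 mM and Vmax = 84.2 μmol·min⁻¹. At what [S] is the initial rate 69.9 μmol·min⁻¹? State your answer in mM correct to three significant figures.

Rearranging v = Vmax[S]/(Km+[S]) gives [S] = Km·v/(Vmax − v).
[S] = 1.26 × 69.9 / (84.2 − 69.9) = 88.07/14.30 = 6.16 mM.

6.16 mM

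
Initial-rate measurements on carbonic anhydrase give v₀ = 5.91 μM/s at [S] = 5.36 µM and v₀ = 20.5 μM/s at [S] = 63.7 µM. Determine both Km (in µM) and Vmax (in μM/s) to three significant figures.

Km = 18.7 µM; Vmax = 26.5 μM/s

In reciprocal form, 1/v = (Km/Vmax)·(1/[S]) + 1/Vmax. The two points give (1/[S], 1/v) = (0.1866, 0.1692) and (0.01570, 0.04878).
Slope = (0.1692 − 0.04878)/(0.1866 − 0.01570) = 0.7048; intercept = 0.1692 − 0.7048×0.1866 = 0.03772.
Vmax = 1/intercept = 26.5 μM/s; Km = slope × Vmax = 0.7048 × 26.5 = 18.7 µM.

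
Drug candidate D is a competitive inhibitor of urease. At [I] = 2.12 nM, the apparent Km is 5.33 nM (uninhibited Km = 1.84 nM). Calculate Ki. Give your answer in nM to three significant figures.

1.12 nM

Competitive: Km,app = α·Km with α = 1 + [I]/Ki.
α = Km,app/Km = 5.33/1.84 = 2.897.
Ki = [I]/(α − 1) = 2.12/1.897 = 1.12 nM.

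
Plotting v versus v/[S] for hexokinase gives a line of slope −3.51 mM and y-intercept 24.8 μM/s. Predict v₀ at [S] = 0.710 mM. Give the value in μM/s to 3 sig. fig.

4.17 μM/s

In the Eadie–Hofstee form v = Vmax − Km·(v/[S]), the slope is −Km and the intercept is Vmax, so Km = 3.51 mM and Vmax = 24.8 μM/s.
v = 24.8 × 0.710/(3.51 + 0.710) = 4.17 μM/s.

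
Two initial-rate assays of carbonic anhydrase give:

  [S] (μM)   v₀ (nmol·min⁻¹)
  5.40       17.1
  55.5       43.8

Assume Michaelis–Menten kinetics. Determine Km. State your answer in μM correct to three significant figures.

11.2 μM

In reciprocal form, 1/v = (Km/Vmax)·(1/[S]) + 1/Vmax. The two points give (1/[S], 1/v) = (0.1852, 0.05848) and (0.01802, 0.02283).
Slope = (0.05848 − 0.02283)/(0.1852 − 0.01802) = 0.2133; intercept = 0.05848 − 0.2133×0.1852 = 0.01899.
Vmax = 1/intercept = 52.7 nmol·min⁻¹; Km = slope × Vmax = 0.2133 × 52.7 = 11.2 μM.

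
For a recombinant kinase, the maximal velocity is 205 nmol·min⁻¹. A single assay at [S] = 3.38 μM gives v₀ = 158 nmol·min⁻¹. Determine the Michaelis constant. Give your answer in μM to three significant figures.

1.01 μM

v/Vmax = 158/205 = 0.7707 = [S]/(Km+[S]).
So Km + [S] = [S]/0.7707 = 4.385 μM, giving Km = 4.385 − 3.38 = 1.01 μM.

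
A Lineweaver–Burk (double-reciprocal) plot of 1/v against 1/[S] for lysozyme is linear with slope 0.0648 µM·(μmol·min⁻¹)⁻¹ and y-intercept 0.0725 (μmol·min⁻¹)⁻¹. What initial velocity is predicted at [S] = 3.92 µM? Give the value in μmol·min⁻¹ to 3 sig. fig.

11.2 μmol·min⁻¹

The y-intercept is 1/Vmax, so Vmax = 1/0.0725 = 13.8 μmol·min⁻¹.
The slope is Km/Vmax, so Km = 0.0648 × 13.8 = 0.894 µM.
Then v = 13.8 × 3.92/(0.894 + 3.92) = 11.2 μmol·min⁻¹.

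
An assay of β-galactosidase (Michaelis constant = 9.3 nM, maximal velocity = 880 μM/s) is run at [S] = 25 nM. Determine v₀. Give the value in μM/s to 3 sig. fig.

v = Vmax·[S]/(Km + [S]) = 880 × 25 / (9.3 + 25)
  = 22000 / 34.30 = 641 μM/s.

641 μM/s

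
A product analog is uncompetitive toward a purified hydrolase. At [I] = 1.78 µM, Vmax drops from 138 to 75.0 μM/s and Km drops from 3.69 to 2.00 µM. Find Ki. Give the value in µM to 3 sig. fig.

Uncompetitive: Vmax,app = Vmax/α (and Km,app = Km/α) with α = 1 + [I]/Ki.
α = Vmax/Vmax,app = 138/75.0 = 1.840.
Ki = [I]/(α − 1) = 1.78/0.8400 = 2.12 µM.

2.12 µM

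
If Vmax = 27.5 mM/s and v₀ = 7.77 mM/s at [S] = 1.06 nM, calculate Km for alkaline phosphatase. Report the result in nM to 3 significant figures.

v/Vmax = 7.77/27.5 = 0.2825 = [S]/(Km+[S]).
So Km + [S] = [S]/0.2825 = 3.752 nM, giving Km = 3.752 − 1.06 = 2.69 nM.

2.69 nM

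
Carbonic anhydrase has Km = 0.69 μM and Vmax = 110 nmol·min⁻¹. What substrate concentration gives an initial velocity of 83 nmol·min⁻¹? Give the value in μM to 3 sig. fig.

2.12 μM

Rearranging v = Vmax[S]/(Km+[S]) gives [S] = Km·v/(Vmax − v).
[S] = 0.69 × 83 / (110 − 83) = 57.27/27.00 = 2.12 μM.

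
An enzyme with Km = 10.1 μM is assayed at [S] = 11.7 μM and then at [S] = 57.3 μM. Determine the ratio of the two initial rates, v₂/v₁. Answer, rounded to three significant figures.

Since Vmax cancels, v₂/v₁ = [S]₂(Km+[S]₁) / [S]₁(Km+[S]₂).
= 57.3×(10.1+11.7) / (11.7×(10.1+57.3)) = 1249/788.6 = 1.58.

1.58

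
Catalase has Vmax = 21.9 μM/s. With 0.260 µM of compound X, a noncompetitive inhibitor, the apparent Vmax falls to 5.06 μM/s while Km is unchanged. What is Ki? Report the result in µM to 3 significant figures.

Noncompetitive: Vmax,app = Vmax/α with α = 1 + [I]/Ki.
α = Vmax/Vmax,app = 21.9/5.06 = 4.328.
Ki = [I]/(α − 1) = 0.260/3.328 = 0.0781 µM.

0.0781 µM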